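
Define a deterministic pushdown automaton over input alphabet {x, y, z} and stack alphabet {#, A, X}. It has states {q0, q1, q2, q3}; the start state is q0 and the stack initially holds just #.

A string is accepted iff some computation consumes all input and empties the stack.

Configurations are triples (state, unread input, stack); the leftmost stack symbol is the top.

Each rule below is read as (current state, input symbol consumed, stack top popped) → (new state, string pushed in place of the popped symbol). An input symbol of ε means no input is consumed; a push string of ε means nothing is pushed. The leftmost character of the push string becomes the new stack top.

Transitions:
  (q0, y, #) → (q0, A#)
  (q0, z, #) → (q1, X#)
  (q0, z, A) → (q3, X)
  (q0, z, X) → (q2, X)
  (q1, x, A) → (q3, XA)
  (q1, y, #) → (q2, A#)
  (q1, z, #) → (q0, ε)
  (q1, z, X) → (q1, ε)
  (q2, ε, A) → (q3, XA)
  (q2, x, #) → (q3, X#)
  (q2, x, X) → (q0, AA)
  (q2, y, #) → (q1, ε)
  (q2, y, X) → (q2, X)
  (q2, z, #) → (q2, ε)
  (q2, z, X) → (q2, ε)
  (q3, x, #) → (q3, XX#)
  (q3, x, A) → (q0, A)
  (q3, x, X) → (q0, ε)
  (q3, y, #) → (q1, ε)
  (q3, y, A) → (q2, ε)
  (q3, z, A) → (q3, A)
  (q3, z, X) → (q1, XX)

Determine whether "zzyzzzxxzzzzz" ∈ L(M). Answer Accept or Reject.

Accept

(q0, zzyzzzxxzzzzz, #) ⊢ (q1, zyzzzxxzzzzz, X#) ⊢ (q1, yzzzxxzzzzz, #) ⊢ (q2, zzzxxzzzzz, A#) ⊢ (q3, zzzxxzzzzz, XA#) ⊢ (q1, zzxxzzzzz, XXA#) ⊢ (q1, zxxzzzzz, XA#) ⊢ (q1, xxzzzzz, A#) ⊢ (q3, xzzzzz, XA#) ⊢ (q0, zzzzz, A#) ⊢ (q3, zzzz, X#) ⊢ (q1, zzz, XX#) ⊢ (q1, zz, X#) ⊢ (q1, z, #) ⊢ (q0, ε, ε)
All input consumed and the stack is empty.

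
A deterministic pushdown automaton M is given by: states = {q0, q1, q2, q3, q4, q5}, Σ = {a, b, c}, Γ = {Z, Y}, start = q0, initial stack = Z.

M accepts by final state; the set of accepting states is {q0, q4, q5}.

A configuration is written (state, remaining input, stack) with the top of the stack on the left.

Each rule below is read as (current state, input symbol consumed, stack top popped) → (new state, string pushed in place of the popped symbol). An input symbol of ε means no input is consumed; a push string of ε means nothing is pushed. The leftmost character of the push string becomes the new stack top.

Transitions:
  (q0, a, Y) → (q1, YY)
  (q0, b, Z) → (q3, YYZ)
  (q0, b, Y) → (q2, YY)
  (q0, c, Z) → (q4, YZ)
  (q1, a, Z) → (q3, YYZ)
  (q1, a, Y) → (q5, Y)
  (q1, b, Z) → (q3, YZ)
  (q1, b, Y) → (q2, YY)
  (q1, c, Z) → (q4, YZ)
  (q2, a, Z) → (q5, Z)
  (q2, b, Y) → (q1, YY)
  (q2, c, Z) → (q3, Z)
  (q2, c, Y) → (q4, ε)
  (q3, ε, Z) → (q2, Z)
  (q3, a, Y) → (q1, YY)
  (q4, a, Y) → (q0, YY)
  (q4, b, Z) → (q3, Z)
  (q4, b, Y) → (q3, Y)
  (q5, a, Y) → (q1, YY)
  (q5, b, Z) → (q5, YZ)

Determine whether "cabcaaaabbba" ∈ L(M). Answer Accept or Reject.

Reject

(q0, cabcaaaabbba, Z)
  read c, top Z: go to q4, push YZ → (q4, abcaaaabbba, YZ)
  read a, top Y: go to q0, push YY → (q0, bcaaaabbba, YYZ)
  read b, top Y: go to q2, push YY → (q2, caaaabbba, YYYZ)
  read c, top Y: go to q4, push ε → (q4, aaaabbba, YYZ)
  read a, top Y: go to q0, push YY → (q0, aaabbba, YYYZ)
  read a, top Y: go to q1, push YY → (q1, aabbba, YYYYZ)
  read a, top Y: go to q5, push Y → (q5, abbba, YYYYZ)
  read a, top Y: go to q1, push YY → (q1, bbba, YYYYYZ)
  read b, top Y: go to q2, push YY → (q2, bba, YYYYYYZ)
  read b, top Y: go to q1, push YY → (q1, ba, YYYYYYYZ)
  read b, top Y: go to q2, push YY → (q2, a, YYYYYYYYZ)
No transition applies at (q2, a, YYYYYYYYZ); input not fully consumed.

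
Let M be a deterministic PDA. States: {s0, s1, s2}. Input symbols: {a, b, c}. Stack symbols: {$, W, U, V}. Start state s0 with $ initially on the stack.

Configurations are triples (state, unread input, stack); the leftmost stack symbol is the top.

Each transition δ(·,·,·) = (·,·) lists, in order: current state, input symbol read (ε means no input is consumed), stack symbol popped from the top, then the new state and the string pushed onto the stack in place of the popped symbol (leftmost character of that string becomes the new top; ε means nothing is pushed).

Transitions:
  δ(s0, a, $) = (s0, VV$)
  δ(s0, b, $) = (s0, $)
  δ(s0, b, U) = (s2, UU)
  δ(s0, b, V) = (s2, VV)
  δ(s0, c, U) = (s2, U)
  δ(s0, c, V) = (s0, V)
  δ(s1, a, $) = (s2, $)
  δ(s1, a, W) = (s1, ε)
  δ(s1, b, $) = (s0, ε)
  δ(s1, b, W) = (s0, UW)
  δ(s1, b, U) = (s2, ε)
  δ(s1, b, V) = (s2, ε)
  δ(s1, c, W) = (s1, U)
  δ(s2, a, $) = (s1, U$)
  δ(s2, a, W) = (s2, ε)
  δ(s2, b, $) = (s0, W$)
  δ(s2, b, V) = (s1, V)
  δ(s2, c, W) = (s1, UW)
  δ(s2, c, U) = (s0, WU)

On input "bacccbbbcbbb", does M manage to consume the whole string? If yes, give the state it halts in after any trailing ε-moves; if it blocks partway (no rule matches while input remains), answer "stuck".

(s0, bacccbbbcbbb, $)
  read b, top $: go to s0, push $ → (s0, acccbbbcbbb, $)
  read a, top $: go to s0, push VV$ → (s0, cccbbbcbbb, VV$)
  read c, top V: go to s0, push V → (s0, ccbbbcbbb, VV$)
  read c, top V: go to s0, push V → (s0, cbbbcbbb, VV$)
  read c, top V: go to s0, push V → (s0, bbbcbbb, VV$)
  read b, top V: go to s2, push VV → (s2, bbcbbb, VVV$)
  read b, top V: go to s1, push V → (s1, bcbbb, VVV$)
  read b, top V: go to s2, push ε → (s2, cbbb, VV$)
No transition for (s2, c, top V); M blocks with input cbbb remaining.

stuck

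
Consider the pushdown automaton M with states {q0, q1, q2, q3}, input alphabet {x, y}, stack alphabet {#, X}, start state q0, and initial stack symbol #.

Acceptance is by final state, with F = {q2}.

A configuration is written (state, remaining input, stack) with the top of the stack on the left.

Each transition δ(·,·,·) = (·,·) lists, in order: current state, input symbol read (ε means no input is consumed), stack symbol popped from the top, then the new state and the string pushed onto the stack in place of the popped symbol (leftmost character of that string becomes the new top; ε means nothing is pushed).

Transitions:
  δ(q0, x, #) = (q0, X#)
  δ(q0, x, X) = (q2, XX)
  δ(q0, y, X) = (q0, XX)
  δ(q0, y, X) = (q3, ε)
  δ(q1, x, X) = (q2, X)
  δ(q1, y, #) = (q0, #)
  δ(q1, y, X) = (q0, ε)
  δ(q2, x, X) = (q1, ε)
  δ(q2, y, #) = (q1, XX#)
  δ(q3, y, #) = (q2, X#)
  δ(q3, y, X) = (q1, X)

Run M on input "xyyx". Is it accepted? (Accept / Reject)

Accept

One accepting computation: (q0, xyyx, #) ⊢ (q0, yyx, X#) ⊢ (q0, yx, XX#) ⊢ (q0, x, XXX#) ⊢ (q2, ε, XXXX#)
All input consumed and state q2 ∈ F.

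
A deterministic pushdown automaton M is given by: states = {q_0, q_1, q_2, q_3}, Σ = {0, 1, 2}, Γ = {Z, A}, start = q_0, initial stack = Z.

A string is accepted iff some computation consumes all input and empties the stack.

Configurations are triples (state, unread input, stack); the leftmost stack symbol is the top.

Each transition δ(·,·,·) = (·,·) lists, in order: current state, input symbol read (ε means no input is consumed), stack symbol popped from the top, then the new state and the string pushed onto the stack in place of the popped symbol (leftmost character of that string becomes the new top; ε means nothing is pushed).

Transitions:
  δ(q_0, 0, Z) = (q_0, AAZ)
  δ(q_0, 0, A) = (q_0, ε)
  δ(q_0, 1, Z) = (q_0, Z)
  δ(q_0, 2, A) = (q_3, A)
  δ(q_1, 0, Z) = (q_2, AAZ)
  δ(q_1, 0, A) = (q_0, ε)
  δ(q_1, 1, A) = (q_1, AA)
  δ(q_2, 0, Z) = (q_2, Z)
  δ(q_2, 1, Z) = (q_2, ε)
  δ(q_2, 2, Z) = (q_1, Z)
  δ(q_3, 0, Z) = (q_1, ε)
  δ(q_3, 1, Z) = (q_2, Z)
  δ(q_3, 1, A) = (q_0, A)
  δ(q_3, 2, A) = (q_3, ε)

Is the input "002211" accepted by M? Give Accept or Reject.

Accept

(q_0, 002211, Z)
  read 0, top Z: go to q_0, push AAZ → (q_0, 02211, AAZ)
  read 0, top A: go to q_0, push ε → (q_0, 2211, AZ)
  read 2, top A: go to q_3, push A → (q_3, 211, AZ)
  read 2, top A: go to q_3, push ε → (q_3, 11, Z)
  read 1, top Z: go to q_2, push Z → (q_2, 1, Z)
  read 1, top Z: go to q_2, push ε → (q_2, ε, ε)
All input consumed and the stack is empty.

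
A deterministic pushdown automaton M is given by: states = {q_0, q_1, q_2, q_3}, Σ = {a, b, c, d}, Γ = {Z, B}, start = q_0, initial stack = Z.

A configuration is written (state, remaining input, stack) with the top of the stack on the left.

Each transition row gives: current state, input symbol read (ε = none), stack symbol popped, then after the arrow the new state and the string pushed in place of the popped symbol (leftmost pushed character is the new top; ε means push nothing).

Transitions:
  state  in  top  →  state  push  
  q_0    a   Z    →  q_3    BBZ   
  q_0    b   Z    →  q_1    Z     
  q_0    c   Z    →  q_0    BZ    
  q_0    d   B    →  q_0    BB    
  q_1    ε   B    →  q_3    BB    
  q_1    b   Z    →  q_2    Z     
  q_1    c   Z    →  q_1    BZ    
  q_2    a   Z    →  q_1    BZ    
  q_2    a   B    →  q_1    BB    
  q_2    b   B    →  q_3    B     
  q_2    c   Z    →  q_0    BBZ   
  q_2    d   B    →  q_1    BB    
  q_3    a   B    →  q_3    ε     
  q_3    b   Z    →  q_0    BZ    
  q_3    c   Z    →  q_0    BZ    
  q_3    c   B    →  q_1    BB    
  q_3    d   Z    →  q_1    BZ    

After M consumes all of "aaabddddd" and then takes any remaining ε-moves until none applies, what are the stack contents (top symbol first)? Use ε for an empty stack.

(q_0, aaabddddd, Z)
  read a, top Z: go to q_3, push BBZ → (q_3, aabddddd, BBZ)
  read a, top B: go to q_3, push ε → (q_3, abddddd, BZ)
  read a, top B: go to q_3, push ε → (q_3, bddddd, Z)
  read b, top Z: go to q_0, push BZ → (q_0, ddddd, BZ)
  read d, top B: go to q_0, push BB → (q_0, dddd, BBZ)
  read d, top B: go to q_0, push BB → (q_0, ddd, BBBZ)
  read d, top B: go to q_0, push BB → (q_0, dd, BBBBZ)
  read d, top B: go to q_0, push BB → (q_0, d, BBBBBZ)
  read d, top B: go to q_0, push BB → (q_0, ε, BBBBBBZ)
All input consumed in state q_0 with stack BBBBBBZ.

BBBBBBZ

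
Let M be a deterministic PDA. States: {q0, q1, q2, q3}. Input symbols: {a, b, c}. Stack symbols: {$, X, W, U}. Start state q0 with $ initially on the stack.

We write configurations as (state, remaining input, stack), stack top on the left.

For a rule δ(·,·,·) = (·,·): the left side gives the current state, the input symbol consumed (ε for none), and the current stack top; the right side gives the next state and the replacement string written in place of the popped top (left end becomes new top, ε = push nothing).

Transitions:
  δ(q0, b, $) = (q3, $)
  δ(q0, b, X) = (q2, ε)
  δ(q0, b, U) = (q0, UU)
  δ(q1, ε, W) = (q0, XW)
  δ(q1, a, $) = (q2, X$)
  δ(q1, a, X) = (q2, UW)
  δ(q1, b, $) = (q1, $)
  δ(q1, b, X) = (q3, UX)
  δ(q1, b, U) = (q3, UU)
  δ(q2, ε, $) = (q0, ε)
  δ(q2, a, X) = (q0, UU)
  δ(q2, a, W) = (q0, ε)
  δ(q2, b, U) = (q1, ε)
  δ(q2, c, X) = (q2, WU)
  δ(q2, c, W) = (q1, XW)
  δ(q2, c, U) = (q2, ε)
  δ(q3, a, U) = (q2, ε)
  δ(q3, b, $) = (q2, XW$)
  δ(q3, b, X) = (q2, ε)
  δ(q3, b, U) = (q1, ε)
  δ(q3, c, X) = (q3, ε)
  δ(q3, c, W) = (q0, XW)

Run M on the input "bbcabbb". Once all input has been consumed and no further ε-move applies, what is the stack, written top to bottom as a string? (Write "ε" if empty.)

UUUUW$

(q0, bbcabbb, $)
  read b, top $: go to q3, push $ → (q3, bcabbb, $)
  read b, top $: go to q2, push XW$ → (q2, cabbb, XW$)
  read c, top X: go to q2, push WU → (q2, abbb, WUW$)
  read a, top W: go to q0, push ε → (q0, bbb, UW$)
  read b, top U: go to q0, push UU → (q0, bb, UUW$)
  read b, top U: go to q0, push UU → (q0, b, UUUW$)
  read b, top U: go to q0, push UU → (q0, ε, UUUUW$)
All input consumed in state q0 with stack UUUUW$.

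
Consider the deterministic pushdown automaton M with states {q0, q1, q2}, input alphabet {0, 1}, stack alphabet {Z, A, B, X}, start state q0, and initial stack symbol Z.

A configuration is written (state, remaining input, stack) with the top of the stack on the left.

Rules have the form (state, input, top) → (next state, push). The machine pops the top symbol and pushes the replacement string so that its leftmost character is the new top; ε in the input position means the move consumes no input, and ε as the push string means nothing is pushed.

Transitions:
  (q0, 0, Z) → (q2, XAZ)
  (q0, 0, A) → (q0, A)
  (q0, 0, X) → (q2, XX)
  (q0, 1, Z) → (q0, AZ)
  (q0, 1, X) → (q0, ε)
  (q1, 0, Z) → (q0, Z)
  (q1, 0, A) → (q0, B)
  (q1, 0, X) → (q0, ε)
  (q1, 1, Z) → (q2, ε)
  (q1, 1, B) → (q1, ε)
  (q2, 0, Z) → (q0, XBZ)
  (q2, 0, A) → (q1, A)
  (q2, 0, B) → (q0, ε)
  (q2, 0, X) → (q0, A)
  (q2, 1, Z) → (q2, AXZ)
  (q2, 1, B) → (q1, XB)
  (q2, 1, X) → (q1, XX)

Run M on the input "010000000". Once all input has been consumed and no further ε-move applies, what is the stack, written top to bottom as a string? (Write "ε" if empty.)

(q0, 010000000, Z) ⊢ (q2, 10000000, XAZ) ⊢ (q1, 0000000, XXAZ) ⊢ (q0, 000000, XAZ) ⊢ (q2, 00000, XXAZ) ⊢ (q0, 0000, AXAZ) ⊢ (q0, 000, AXAZ) ⊢ (q0, 00, AXAZ) ⊢ (q0, 0, AXAZ) ⊢ (q0, ε, AXAZ)
All input consumed in state q0 with stack AXAZ.

AXAZ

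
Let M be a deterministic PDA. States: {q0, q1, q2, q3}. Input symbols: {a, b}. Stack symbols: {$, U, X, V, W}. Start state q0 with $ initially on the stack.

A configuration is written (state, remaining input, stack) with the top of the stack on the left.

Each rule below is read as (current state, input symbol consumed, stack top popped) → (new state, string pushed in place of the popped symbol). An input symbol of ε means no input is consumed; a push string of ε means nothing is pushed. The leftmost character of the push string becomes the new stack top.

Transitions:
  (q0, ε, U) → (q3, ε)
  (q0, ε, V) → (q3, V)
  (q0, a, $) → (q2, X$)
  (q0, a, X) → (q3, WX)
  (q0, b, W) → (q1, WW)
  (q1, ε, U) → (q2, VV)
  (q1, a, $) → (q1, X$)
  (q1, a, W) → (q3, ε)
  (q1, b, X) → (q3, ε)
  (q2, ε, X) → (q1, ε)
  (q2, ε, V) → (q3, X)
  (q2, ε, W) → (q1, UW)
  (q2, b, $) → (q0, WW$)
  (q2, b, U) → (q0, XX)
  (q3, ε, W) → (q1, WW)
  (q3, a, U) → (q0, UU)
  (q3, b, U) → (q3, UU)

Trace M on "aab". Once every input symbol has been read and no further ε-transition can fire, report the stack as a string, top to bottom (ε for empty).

$

(q0, aab, $)
  read a, top $: go to q2, push X$ → (q2, ab, X$)
  ε-move, top X: go to q1, push ε → (q1, ab, $)
  read a, top $: go to q1, push X$ → (q1, b, X$)
  read b, top X: go to q3, push ε → (q3, ε, $)
All input consumed in state q3 with stack $.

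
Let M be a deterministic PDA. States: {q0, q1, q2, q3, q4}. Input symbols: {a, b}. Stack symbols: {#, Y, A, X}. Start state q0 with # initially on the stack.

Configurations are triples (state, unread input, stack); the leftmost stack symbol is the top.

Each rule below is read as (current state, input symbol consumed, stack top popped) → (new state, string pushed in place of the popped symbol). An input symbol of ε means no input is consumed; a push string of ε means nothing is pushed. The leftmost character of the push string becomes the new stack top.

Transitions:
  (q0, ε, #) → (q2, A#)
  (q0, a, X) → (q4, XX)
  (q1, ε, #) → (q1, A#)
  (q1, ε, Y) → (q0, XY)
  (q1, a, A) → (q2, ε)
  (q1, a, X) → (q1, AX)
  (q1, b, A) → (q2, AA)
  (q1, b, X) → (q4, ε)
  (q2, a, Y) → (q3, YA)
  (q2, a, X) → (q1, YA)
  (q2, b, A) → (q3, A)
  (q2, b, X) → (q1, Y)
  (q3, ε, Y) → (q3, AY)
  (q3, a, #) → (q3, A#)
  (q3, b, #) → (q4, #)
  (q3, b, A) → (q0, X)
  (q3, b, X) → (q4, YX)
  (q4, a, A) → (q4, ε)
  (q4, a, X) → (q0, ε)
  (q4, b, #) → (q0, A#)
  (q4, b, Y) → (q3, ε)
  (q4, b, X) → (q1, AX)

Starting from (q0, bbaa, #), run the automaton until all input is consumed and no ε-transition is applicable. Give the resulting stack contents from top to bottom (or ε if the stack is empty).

(q0, bbaa, #)
  ε-move, top #: go to q2, push A# → (q2, bbaa, A#)
  read b, top A: go to q3, push A → (q3, baa, A#)
  read b, top A: go to q0, push X → (q0, aa, X#)
  read a, top X: go to q4, push XX → (q4, a, XX#)
  read a, top X: go to q0, push ε → (q0, ε, X#)
All input consumed in state q0 with stack X#.

X#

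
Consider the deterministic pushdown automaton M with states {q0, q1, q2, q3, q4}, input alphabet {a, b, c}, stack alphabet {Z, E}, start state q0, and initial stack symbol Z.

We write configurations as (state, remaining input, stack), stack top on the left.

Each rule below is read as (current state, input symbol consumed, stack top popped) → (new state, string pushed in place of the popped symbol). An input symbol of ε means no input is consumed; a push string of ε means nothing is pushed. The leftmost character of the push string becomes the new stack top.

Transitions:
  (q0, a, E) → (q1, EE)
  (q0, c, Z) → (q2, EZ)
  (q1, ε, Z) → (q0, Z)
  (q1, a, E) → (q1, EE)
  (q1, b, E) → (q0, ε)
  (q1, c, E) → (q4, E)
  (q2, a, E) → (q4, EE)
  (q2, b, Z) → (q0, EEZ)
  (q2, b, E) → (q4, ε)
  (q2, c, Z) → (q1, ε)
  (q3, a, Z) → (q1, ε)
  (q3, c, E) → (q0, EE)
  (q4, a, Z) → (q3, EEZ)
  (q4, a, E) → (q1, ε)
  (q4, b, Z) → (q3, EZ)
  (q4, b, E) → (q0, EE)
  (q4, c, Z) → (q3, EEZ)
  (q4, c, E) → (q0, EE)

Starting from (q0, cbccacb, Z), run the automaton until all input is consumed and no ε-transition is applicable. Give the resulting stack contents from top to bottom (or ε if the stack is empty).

(q0, cbccacb, Z)
  read c, top Z: go to q2, push EZ → (q2, bccacb, EZ)
  read b, top E: go to q4, push ε → (q4, ccacb, Z)
  read c, top Z: go to q3, push EEZ → (q3, cacb, EEZ)
  read c, top E: go to q0, push EE → (q0, acb, EEEZ)
  read a, top E: go to q1, push EE → (q1, cb, EEEEZ)
  read c, top E: go to q4, push E → (q4, b, EEEEZ)
  read b, top E: go to q0, push EE → (q0, ε, EEEEEZ)
All input consumed in state q0 with stack EEEEEZ.

EEEEEZ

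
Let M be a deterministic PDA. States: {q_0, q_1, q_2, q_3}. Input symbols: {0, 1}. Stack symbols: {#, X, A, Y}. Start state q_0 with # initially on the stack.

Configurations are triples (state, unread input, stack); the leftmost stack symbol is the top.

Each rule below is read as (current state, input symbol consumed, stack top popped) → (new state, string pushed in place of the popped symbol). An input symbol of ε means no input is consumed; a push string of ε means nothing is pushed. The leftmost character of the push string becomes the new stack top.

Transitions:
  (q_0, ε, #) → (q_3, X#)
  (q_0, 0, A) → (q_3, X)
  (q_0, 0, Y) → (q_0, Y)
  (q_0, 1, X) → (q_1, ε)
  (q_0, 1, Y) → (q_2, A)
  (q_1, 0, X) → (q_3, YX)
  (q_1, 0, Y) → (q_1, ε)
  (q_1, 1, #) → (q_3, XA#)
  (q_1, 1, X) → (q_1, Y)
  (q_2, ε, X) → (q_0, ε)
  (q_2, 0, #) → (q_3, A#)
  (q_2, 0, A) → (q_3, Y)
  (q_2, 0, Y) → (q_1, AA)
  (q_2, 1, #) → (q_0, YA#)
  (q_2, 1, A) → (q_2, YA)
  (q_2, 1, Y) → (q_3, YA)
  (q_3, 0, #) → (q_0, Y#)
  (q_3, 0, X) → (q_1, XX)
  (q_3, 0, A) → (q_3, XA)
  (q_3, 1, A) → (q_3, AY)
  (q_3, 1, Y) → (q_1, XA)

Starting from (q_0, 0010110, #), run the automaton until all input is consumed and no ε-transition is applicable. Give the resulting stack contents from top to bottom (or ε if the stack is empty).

(q_0, 0010110, #)
  ε-move, top #: go to q_3, push X# → (q_3, 0010110, X#)
  read 0, top X: go to q_1, push XX → (q_1, 010110, XX#)
  read 0, top X: go to q_3, push YX → (q_3, 10110, YXX#)
  read 1, top Y: go to q_1, push XA → (q_1, 0110, XAXX#)
  read 0, top X: go to q_3, push YX → (q_3, 110, YXAXX#)
  read 1, top Y: go to q_1, push XA → (q_1, 10, XAXAXX#)
  read 1, top X: go to q_1, push Y → (q_1, 0, YAXAXX#)
  read 0, top Y: go to q_1, push ε → (q_1, ε, AXAXX#)
All input consumed in state q_1 with stack AXAXX#.

AXAXX#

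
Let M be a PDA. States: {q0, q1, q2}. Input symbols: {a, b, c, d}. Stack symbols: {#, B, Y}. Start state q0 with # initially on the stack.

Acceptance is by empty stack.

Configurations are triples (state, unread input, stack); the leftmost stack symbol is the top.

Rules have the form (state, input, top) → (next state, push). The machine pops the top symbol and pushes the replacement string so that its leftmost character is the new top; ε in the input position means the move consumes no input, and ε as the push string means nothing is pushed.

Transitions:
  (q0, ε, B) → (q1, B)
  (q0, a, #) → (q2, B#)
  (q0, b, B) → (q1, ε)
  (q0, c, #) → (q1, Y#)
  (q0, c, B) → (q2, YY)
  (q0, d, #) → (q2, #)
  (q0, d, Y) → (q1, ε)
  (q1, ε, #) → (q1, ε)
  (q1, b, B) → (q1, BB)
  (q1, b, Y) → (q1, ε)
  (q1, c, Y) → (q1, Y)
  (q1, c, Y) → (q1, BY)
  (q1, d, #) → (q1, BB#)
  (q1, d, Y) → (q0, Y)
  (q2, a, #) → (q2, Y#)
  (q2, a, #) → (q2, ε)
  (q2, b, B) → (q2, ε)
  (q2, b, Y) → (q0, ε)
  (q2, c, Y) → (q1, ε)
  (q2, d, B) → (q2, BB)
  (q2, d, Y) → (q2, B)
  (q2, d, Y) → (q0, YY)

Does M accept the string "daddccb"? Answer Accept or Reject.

Accept

One accepting computation: (q0, daddccb, #) ⊢ (q2, addccb, #) ⊢ (q2, ddccb, Y#) ⊢ (q0, dccb, YY#) ⊢ (q1, ccb, Y#) ⊢ (q1, cb, Y#) ⊢ (q1, b, Y#) ⊢ (q1, ε, #) ⊢ (q1, ε, ε)
All input consumed and the stack is empty.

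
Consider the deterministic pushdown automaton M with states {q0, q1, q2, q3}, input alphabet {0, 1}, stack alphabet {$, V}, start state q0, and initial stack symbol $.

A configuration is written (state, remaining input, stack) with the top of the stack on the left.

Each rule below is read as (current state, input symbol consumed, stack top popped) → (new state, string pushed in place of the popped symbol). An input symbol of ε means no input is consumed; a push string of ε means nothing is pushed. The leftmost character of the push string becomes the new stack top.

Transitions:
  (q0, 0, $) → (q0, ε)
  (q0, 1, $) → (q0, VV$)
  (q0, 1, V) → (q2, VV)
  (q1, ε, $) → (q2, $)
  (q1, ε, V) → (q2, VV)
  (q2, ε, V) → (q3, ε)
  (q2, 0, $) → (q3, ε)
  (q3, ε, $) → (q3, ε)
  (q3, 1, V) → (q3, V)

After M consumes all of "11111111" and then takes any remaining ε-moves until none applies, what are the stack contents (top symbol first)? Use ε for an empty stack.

VV$

(q0, 11111111, $)
  read 1, top $: go to q0, push VV$ → (q0, 1111111, VV$)
  read 1, top V: go to q2, push VV → (q2, 111111, VVV$)
  ε-move, top V: go to q3, push ε → (q3, 111111, VV$)
  read 1, top V: go to q3, push V → (q3, 11111, VV$)
  read 1, top V: go to q3, push V → (q3, 1111, VV$)
  read 1, top V: go to q3, push V → (q3, 111, VV$)
  read 1, top V: go to q3, push V → (q3, 11, VV$)
  read 1, top V: go to q3, push V → (q3, 1, VV$)
  read 1, top V: go to q3, push V → (q3, ε, VV$)
All input consumed in state q3 with stack VV$.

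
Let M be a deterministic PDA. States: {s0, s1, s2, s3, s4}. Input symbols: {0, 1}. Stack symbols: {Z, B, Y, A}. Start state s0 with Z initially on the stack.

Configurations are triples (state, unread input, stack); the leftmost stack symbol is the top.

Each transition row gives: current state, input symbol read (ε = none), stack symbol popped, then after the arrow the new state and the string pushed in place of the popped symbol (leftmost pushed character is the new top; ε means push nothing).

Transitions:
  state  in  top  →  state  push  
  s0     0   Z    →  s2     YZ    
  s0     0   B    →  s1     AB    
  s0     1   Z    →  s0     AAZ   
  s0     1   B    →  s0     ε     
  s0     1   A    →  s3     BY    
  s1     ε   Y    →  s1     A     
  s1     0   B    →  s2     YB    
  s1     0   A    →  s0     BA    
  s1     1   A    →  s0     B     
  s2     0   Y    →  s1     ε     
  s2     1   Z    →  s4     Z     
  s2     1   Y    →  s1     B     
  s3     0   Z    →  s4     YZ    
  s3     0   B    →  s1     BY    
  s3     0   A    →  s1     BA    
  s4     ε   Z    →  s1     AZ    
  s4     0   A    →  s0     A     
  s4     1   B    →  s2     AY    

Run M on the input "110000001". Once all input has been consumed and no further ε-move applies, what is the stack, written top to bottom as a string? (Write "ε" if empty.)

BBYYAZ

(s0, 110000001, Z)
  read 1, top Z: go to s0, push AAZ → (s0, 10000001, AAZ)
  read 1, top A: go to s3, push BY → (s3, 0000001, BYAZ)
  read 0, top B: go to s1, push BY → (s1, 000001, BYYAZ)
  read 0, top B: go to s2, push YB → (s2, 00001, YBYYAZ)
  read 0, top Y: go to s1, push ε → (s1, 0001, BYYAZ)
  read 0, top B: go to s2, push YB → (s2, 001, YBYYAZ)
  read 0, top Y: go to s1, push ε → (s1, 01, BYYAZ)
  read 0, top B: go to s2, push YB → (s2, 1, YBYYAZ)
  read 1, top Y: go to s1, push B → (s1, ε, BBYYAZ)
All input consumed in state s1 with stack BBYYAZ.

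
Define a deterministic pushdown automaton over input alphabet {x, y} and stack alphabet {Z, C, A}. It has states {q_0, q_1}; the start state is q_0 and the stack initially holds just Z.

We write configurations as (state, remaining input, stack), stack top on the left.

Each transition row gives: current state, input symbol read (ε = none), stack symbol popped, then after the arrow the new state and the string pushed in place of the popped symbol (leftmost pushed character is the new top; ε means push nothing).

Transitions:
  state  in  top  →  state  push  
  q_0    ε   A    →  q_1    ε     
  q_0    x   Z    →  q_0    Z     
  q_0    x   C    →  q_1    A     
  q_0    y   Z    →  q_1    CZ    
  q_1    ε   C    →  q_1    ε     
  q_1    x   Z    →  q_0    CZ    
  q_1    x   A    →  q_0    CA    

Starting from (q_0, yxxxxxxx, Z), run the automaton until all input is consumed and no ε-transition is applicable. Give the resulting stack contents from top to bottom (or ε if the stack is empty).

CAAAZ

(q_0, yxxxxxxx, Z)
  read y, top Z: go to q_1, push CZ → (q_1, xxxxxxx, CZ)
  ε-move, top C: go to q_1, push ε → (q_1, xxxxxxx, Z)
  read x, top Z: go to q_0, push CZ → (q_0, xxxxxx, CZ)
  read x, top C: go to q_1, push A → (q_1, xxxxx, AZ)
  read x, top A: go to q_0, push CA → (q_0, xxxx, CAZ)
  read x, top C: go to q_1, push A → (q_1, xxx, AAZ)
  read x, top A: go to q_0, push CA → (q_0, xx, CAAZ)
  read x, top C: go to q_1, push A → (q_1, x, AAAZ)
  read x, top A: go to q_0, push CA → (q_0, ε, CAAAZ)
All input consumed in state q_0 with stack CAAAZ.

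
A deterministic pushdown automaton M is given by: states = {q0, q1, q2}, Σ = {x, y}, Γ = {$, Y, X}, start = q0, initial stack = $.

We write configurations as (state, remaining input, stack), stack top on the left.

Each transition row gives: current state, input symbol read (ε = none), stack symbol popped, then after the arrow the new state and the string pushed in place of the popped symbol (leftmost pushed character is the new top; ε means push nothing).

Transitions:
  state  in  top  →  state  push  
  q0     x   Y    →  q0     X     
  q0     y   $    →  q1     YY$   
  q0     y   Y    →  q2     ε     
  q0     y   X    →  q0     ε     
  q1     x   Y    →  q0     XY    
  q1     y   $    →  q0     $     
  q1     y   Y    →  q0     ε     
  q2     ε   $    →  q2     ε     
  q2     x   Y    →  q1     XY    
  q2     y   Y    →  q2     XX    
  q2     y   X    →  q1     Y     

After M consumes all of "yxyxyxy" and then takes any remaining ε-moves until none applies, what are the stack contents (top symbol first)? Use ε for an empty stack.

(q0, yxyxyxy, $)
  read y, top $: go to q1, push YY$ → (q1, xyxyxy, YY$)
  read x, top Y: go to q0, push XY → (q0, yxyxy, XYY$)
  read y, top X: go to q0, push ε → (q0, xyxy, YY$)
  read x, top Y: go to q0, push X → (q0, yxy, XY$)
  read y, top X: go to q0, push ε → (q0, xy, Y$)
  read x, top Y: go to q0, push X → (q0, y, X$)
  read y, top X: go to q0, push ε → (q0, ε, $)
All input consumed in state q0 with stack $.

$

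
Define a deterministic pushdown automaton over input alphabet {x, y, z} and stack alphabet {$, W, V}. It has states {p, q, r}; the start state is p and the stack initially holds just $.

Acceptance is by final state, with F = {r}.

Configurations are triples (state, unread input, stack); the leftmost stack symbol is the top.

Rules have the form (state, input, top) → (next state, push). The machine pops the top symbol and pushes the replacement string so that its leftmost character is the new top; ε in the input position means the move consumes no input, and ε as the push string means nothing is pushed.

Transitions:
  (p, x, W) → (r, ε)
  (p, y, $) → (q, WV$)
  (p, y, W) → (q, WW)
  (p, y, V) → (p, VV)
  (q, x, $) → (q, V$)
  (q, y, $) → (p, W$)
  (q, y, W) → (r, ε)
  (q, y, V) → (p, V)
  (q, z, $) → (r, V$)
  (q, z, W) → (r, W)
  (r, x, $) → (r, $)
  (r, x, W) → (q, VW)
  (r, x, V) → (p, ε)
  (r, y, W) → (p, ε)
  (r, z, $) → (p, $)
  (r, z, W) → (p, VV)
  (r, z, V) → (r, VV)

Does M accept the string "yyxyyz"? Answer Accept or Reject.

Accept

(p, yyxyyz, $)
  read y, top $: go to q, push WV$ → (q, yxyyz, WV$)
  read y, top W: go to r, push ε → (r, xyyz, V$)
  read x, top V: go to p, push ε → (p, yyz, $)
  read y, top $: go to q, push WV$ → (q, yz, WV$)
  read y, top W: go to r, push ε → (r, z, V$)
  read z, top V: go to r, push VV → (r, ε, VV$)
All input consumed; state r ∈ F.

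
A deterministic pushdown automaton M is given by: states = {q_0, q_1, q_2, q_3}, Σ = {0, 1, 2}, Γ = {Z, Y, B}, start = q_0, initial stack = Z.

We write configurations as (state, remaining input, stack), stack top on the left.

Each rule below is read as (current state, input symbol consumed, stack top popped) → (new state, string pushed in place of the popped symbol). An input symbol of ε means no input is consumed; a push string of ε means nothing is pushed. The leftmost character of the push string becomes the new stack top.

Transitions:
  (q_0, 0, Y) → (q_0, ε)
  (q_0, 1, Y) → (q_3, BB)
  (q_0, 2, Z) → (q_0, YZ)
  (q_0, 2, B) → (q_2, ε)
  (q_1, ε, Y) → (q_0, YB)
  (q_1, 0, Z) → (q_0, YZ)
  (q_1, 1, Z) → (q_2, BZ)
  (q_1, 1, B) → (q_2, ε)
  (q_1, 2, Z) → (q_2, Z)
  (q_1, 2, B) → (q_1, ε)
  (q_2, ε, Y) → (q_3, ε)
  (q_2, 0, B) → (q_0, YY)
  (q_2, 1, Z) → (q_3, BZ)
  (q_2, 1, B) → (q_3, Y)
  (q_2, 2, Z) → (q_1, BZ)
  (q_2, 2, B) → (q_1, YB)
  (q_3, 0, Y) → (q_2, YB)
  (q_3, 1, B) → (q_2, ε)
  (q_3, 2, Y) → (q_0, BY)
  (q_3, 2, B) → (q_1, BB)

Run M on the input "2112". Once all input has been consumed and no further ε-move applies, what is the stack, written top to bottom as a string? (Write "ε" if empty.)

YBBZ

(q_0, 2112, Z) ⊢ (q_0, 112, YZ) ⊢ (q_3, 12, BBZ) ⊢ (q_2, 2, BZ) ⊢ (q_1, ε, YBZ) ⊢ (q_0, ε, YBBZ)
All input consumed in state q_0 with stack YBBZ.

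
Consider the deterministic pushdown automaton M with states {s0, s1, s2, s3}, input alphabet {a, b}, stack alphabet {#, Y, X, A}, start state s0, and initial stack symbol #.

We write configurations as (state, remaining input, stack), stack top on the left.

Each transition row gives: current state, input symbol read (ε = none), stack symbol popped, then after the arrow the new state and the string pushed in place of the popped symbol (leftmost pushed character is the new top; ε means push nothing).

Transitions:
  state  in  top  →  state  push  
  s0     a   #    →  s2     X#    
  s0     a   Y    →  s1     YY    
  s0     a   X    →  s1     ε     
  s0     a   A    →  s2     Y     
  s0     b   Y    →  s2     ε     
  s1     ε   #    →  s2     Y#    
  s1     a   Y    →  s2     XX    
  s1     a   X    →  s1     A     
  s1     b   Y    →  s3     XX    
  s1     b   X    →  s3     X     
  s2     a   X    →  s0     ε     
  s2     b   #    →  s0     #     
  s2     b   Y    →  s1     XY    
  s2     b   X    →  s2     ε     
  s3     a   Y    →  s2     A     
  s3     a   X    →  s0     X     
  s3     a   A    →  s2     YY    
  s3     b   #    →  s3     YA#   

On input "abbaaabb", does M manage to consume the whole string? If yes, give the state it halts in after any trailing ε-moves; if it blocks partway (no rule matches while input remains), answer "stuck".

s0

(s0, abbaaabb, #)
  read a, top #: go to s2, push X# → (s2, bbaaabb, X#)
  read b, top X: go to s2, push ε → (s2, baaabb, #)
  read b, top #: go to s0, push # → (s0, aaabb, #)
  read a, top #: go to s2, push X# → (s2, aabb, X#)
  read a, top X: go to s0, push ε → (s0, abb, #)
  read a, top #: go to s2, push X# → (s2, bb, X#)
  read b, top X: go to s2, push ε → (s2, b, #)
  read b, top #: go to s0, push # → (s0, ε, #)
All input consumed; M is in state s0.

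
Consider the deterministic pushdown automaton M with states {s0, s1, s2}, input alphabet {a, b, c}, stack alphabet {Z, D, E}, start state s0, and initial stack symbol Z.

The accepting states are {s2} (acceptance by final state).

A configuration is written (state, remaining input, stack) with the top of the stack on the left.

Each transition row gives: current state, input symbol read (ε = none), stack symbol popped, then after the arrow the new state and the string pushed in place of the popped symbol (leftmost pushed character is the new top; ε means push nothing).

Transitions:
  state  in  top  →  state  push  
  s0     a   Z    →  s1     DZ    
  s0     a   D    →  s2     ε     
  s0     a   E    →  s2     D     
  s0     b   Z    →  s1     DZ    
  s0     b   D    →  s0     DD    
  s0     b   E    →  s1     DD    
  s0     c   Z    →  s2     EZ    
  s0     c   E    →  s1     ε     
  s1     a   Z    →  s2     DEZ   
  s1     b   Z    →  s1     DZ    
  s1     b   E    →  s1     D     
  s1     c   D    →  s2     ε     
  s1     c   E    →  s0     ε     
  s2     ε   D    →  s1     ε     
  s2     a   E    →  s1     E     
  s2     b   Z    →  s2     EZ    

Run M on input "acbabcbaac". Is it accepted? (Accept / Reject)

Reject

(s0, acbabcbaac, Z)
  read a, top Z: go to s1, push DZ → (s1, cbabcbaac, DZ)
  read c, top D: go to s2, push ε → (s2, babcbaac, Z)
  read b, top Z: go to s2, push EZ → (s2, abcbaac, EZ)
  read a, top E: go to s1, push E → (s1, bcbaac, EZ)
  read b, top E: go to s1, push D → (s1, cbaac, DZ)
  read c, top D: go to s2, push ε → (s2, baac, Z)
  read b, top Z: go to s2, push EZ → (s2, aac, EZ)
  read a, top E: go to s1, push E → (s1, ac, EZ)
No transition applies at (s1, ac, EZ); input not fully consumed.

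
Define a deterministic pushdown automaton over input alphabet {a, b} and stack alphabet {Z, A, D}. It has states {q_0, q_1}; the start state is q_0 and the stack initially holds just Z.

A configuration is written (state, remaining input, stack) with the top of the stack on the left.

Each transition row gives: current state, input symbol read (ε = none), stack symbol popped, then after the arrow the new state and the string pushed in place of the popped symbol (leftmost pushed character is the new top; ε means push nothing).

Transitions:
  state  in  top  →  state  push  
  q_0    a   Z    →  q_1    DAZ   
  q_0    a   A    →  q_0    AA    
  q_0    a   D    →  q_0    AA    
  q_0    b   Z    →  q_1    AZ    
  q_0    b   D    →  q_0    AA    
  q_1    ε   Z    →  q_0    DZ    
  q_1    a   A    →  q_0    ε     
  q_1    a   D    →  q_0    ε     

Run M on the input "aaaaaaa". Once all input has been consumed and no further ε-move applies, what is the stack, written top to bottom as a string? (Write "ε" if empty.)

(q_0, aaaaaaa, Z)
  read a, top Z: go to q_1, push DAZ → (q_1, aaaaaa, DAZ)
  read a, top D: go to q_0, push ε → (q_0, aaaaa, AZ)
  read a, top A: go to q_0, push AA → (q_0, aaaa, AAZ)
  read a, top A: go to q_0, push AA → (q_0, aaa, AAAZ)
  read a, top A: go to q_0, push AA → (q_0, aa, AAAAZ)
  read a, top A: go to q_0, push AA → (q_0, a, AAAAAZ)
  read a, top A: go to q_0, push AA → (q_0, ε, AAAAAAZ)
All input consumed in state q_0 with stack AAAAAAZ.

AAAAAAZ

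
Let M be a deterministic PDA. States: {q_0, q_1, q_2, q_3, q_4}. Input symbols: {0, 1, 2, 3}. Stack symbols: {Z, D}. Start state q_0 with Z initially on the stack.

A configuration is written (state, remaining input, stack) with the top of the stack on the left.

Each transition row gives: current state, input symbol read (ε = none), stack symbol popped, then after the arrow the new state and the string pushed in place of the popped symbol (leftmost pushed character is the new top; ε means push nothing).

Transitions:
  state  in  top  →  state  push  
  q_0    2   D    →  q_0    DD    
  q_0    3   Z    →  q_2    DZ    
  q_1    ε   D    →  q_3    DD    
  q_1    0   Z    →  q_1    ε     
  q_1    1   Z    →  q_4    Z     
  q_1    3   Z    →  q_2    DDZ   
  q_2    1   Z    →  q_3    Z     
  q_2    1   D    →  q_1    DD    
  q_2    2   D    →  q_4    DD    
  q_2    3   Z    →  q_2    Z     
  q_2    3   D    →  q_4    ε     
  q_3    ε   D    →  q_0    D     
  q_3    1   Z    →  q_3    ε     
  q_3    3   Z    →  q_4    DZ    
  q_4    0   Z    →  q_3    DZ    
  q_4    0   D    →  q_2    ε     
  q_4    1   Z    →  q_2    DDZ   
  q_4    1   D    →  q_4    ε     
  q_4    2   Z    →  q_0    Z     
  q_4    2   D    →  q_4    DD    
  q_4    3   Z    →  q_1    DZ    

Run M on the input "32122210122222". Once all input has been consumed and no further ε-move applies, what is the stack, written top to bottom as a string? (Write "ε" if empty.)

(q_0, 32122210122222, Z)
  read 3, top Z: go to q_2, push DZ → (q_2, 2122210122222, DZ)
  read 2, top D: go to q_4, push DD → (q_4, 122210122222, DDZ)
  read 1, top D: go to q_4, push ε → (q_4, 22210122222, DZ)
  read 2, top D: go to q_4, push DD → (q_4, 2210122222, DDZ)
  read 2, top D: go to q_4, push DD → (q_4, 210122222, DDDZ)
  read 2, top D: go to q_4, push DD → (q_4, 10122222, DDDDZ)
  read 1, top D: go to q_4, push ε → (q_4, 0122222, DDDZ)
  read 0, top D: go to q_2, push ε → (q_2, 122222, DDZ)
  read 1, top D: go to q_1, push DD → (q_1, 22222, DDDZ)
  ε-move, top D: go to q_3, push DD → (q_3, 22222, DDDDZ)
  ε-move, top D: go to q_0, push D → (q_0, 22222, DDDDZ)
  read 2, top D: go to q_0, push DD → (q_0, 2222, DDDDDZ)
  read 2, top D: go to q_0, push DD → (q_0, 222, DDDDDDZ)
  read 2, top D: go to q_0, push DD → (q_0, 22, DDDDDDDZ)
  read 2, top D: go to q_0, push DD → (q_0, 2, DDDDDDDDZ)
  read 2, top D: go to q_0, push DD → (q_0, ε, DDDDDDDDDZ)
All input consumed in state q_0 with stack DDDDDDDDDZ.

DDDDDDDDDZ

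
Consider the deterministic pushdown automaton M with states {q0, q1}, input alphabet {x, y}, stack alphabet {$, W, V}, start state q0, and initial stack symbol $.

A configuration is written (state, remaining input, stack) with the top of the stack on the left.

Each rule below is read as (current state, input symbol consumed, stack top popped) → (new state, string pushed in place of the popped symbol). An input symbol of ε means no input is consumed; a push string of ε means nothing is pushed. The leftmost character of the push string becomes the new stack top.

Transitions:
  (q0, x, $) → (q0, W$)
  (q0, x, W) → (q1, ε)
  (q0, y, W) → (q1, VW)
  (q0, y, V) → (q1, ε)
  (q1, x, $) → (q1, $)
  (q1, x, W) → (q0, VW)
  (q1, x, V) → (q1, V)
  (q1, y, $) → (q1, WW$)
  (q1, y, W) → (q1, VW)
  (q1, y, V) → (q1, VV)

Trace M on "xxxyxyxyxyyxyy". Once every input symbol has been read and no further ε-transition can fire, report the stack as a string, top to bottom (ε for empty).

(q0, xxxyxyxyxyyxyy, $)
  read x, top $: go to q0, push W$ → (q0, xxyxyxyxyyxyy, W$)
  read x, top W: go to q1, push ε → (q1, xyxyxyxyyxyy, $)
  read x, top $: go to q1, push $ → (q1, yxyxyxyyxyy, $)
  read y, top $: go to q1, push WW$ → (q1, xyxyxyyxyy, WW$)
  read x, top W: go to q0, push VW → (q0, yxyxyyxyy, VWW$)
  read y, top V: go to q1, push ε → (q1, xyxyyxyy, WW$)
  read x, top W: go to q0, push VW → (q0, yxyyxyy, VWW$)
  read y, top V: go to q1, push ε → (q1, xyyxyy, WW$)
  read x, top W: go to q0, push VW → (q0, yyxyy, VWW$)
  read y, top V: go to q1, push ε → (q1, yxyy, WW$)
  read y, top W: go to q1, push VW → (q1, xyy, VWW$)
  read x, top V: go to q1, push V → (q1, yy, VWW$)
  read y, top V: go to q1, push VV → (q1, y, VVWW$)
  read y, top V: go to q1, push VV → (q1, ε, VVVWW$)
All input consumed in state q1 with stack VVVWW$.

VVVWW$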